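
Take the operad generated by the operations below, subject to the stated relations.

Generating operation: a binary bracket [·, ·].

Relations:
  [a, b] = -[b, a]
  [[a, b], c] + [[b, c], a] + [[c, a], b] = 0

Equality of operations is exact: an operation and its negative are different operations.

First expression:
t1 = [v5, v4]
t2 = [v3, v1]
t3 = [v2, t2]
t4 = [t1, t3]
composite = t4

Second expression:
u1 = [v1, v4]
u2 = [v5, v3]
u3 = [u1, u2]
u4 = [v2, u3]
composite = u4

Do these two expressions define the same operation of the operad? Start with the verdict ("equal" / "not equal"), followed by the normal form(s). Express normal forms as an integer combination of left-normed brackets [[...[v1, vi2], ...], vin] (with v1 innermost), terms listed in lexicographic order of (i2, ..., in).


not equal — first [[[[v1, v3], v2], v4], v5] - [[[[v1, v3], v2], v5], v4], second [[[[v1, v4], v3], v5], v2] - [[[[v1, v4], v5], v3], v2]

Normal form of the first expression: [[[[v1, v3], v2], v4], v5] - [[[[v1, v3], v2], v5], v4]
Normal form of the second expression: [[[[v1, v4], v3], v5], v2] - [[[[v1, v4], v5], v3], v2]
Different reductions; not equal.


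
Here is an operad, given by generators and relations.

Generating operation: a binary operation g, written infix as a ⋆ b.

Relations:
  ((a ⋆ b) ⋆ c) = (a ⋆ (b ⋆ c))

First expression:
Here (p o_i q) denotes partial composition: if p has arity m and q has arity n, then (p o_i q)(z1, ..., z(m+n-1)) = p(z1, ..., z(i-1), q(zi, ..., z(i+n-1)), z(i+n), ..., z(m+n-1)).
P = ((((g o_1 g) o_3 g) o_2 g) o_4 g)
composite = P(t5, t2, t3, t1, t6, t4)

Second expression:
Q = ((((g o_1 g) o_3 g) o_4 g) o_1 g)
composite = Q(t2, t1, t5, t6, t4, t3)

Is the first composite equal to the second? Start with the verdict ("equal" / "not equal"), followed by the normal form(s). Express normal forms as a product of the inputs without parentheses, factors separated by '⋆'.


not equal; the first gives t5 ⋆ t2 ⋆ t3 ⋆ t1 ⋆ t6 ⋆ t4 and the second t2 ⋆ t1 ⋆ t5 ⋆ t6 ⋆ t4 ⋆ t3

The first expression reduces to t5 ⋆ t2 ⋆ t3 ⋆ t1 ⋆ t6 ⋆ t4
The second expression reduces to t2 ⋆ t1 ⋆ t5 ⋆ t6 ⋆ t4 ⋆ t3
Different reductions; not equal.


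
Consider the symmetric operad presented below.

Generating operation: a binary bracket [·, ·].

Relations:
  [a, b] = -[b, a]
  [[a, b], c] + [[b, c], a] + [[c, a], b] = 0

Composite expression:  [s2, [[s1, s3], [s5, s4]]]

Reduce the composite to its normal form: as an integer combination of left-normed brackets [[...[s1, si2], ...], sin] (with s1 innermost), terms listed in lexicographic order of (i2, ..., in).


[[[[s1, s3], s4], s5], s2] - [[[[s1, s3], s5], s4], s2]

Skip Jacobi rewriting: expand, keep s1-initial words, read off terms.
Composite bracket: [s2, [[s1, s3], [s5, s4]]]
Full expansion: 16 signed words from ab - ba (2^4 = 16).
Only words starting with s1 matter:
  s1s3s4s5s2 (sign +1) contributes +[[[[s1, s3], s4], s5], s2]
  s1s3s5s4s2 (sign -1) contributes -[[[[s1, s3], s5], s4], s2]


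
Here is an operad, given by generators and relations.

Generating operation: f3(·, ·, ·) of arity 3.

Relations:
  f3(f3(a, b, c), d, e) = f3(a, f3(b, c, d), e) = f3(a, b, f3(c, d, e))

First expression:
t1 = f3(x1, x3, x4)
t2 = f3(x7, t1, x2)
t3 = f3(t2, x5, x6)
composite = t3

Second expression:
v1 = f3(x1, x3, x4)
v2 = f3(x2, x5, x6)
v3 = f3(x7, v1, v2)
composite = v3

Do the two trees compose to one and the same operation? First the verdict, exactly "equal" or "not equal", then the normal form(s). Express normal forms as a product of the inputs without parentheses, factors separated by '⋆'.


equal; both compose to x7 ⋆ x1 ⋆ x3 ⋆ x4 ⋆ x2 ⋆ x5 ⋆ x6

Reducing the first expression gives x7 ⋆ x1 ⋆ x3 ⋆ x4 ⋆ x2 ⋆ x5 ⋆ x6
Reducing the second expression gives x7 ⋆ x1 ⋆ x3 ⋆ x4 ⋆ x2 ⋆ x5 ⋆ x6
Both agree, so they are equal.


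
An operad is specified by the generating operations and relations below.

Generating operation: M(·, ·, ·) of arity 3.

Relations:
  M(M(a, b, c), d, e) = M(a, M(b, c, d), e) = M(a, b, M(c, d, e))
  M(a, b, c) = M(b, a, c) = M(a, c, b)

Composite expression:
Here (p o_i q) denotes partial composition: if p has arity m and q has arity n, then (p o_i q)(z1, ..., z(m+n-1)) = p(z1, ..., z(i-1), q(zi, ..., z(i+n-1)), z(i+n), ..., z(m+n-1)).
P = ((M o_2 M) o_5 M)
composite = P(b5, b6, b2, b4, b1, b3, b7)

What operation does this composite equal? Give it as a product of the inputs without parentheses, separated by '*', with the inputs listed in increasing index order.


b1 * b2 * b3 * b4 * b5 * b6 * b7

Key point: M commutes, so take the b-inputs in any fixed order.
M(b6, b2, b4) unparenthesizes to b6 * b2 * b4
M(b1, b3, b7) unparenthesizes to b1 * b3 * b7
M(b5, M(b6, b2, b4), M(b1, b3, b7)) unparenthesizes to b5 * b6 * b2 * b4 * b1 * b3 * b7
rearranged into index order: b1 * b2 * b3 * b4 * b5 * b6 * b7


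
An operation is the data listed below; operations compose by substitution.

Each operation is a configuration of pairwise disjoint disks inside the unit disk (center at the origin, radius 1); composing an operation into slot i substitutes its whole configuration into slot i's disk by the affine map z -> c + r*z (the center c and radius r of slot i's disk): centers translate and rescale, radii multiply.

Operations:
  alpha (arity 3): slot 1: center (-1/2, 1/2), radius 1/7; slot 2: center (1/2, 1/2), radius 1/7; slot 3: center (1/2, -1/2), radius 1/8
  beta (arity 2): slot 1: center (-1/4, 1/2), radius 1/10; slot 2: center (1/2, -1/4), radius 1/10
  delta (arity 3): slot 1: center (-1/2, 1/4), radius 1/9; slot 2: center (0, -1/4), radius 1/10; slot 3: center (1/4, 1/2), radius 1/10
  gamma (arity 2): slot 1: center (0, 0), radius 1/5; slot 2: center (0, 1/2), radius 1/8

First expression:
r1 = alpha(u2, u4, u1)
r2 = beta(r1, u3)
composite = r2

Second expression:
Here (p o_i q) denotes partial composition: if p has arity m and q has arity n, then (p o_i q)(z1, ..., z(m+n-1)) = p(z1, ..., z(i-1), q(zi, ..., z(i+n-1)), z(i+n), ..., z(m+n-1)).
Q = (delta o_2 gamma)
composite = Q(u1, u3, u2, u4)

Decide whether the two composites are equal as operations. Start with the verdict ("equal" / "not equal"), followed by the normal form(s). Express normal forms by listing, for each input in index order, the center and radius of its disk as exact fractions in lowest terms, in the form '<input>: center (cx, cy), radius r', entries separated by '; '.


not equal — first u1: center (-1/5, 9/20), radius 1/80; u2: center (-3/10, 11/20), radius 1/70; u3: center (1/2, -1/4), radius 1/10; u4: center (-1/5, 11/20), radius 1/70, second u1: center (-1/2, 1/4), radius 1/9; u2: center (0, -1/5), radius 1/80; u3: center (0, -1/4), radius 1/50; u4: center (1/4, 1/2), radius 1/10

The first composite normalizes to u1: center (-1/5, 9/20), radius 1/80; u2: center (-3/10, 11/20), radius 1/70; u3: center (1/2, -1/4), radius 1/10; u4: center (-1/5, 11/20), radius 1/70
The second composite normalizes to u1: center (-1/2, 1/4), radius 1/9; u2: center (0, -1/5), radius 1/80; u3: center (0, -1/4), radius 1/50; u4: center (1/4, 1/2), radius 1/10
Distinct normal forms: not equal.


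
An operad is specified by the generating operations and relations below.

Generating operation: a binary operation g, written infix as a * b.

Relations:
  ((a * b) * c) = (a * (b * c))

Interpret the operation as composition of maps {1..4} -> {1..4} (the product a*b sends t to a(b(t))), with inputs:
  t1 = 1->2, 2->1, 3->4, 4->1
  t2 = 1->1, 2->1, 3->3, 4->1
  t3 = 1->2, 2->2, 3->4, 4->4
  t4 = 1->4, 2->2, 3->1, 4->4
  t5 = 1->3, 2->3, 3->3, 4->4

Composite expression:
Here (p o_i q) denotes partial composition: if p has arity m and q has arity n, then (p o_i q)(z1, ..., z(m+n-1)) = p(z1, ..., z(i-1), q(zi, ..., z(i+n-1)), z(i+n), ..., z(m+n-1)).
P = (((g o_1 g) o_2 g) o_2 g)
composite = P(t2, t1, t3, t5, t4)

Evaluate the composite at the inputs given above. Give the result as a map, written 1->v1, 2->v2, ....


1->1, 2->1, 3->1, 4->1


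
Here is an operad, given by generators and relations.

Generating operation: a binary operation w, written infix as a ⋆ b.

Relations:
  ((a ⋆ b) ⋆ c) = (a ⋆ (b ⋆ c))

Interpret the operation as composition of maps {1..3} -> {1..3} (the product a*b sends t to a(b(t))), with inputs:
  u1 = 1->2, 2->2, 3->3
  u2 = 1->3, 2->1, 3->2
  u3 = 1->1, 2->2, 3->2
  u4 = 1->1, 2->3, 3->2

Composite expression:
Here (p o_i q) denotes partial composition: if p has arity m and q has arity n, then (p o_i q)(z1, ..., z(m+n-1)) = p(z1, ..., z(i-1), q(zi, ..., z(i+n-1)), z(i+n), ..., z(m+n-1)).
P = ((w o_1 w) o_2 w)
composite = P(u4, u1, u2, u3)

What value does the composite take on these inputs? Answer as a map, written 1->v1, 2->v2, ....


(u1 ⋆ u2) = 1->3, 2->2, 3->2
(u4 ⋆ (u1 ⋆ u2)) = 1->2, 2->3, 3->3
((u4 ⋆ (u1 ⋆ u2)) ⋆ u3) = 1->2, 2->3, 3->3

1->2, 2->3, 3->3


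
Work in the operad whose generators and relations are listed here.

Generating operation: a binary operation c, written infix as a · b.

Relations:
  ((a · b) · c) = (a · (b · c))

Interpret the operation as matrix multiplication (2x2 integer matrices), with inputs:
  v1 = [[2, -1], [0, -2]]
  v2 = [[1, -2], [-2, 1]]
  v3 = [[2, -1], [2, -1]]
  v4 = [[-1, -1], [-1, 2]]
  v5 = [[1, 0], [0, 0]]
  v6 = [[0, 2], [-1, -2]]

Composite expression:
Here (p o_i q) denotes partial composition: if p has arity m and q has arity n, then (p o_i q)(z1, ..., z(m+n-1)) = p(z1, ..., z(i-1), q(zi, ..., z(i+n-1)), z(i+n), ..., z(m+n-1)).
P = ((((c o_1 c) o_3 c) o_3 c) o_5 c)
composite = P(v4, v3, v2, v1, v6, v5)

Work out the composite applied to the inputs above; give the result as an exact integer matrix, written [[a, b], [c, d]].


[[12, 0], [-6, 0]]

(v4 · v3) = [[-4, 2], [2, -1]]
(v2 · v1) = [[2, 3], [-4, 0]]
(v6 · v5) = [[0, 0], [-1, 0]]
((v2 · v1) · (v6 · v5)) = [[-3, 0], [0, 0]]
((v4 · v3) · ((v2 · v1) · (v6 · v5))) = [[12, 0], [-6, 0]]


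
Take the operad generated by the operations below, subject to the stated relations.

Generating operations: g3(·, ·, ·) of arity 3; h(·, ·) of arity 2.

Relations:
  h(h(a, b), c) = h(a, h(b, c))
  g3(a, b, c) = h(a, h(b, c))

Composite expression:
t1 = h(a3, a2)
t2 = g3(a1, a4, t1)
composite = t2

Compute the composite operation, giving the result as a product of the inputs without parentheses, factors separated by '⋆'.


a1 ⋆ a4 ⋆ a3 ⋆ a2

Associativity of g3 dissolves the nesting; only the a-input order survives.
h(a3, a2) spells out as a3 ⋆ a2
g3(a1, a4, h(a3, a2)) spells out as a1 ⋆ a4 ⋆ a3 ⋆ a2


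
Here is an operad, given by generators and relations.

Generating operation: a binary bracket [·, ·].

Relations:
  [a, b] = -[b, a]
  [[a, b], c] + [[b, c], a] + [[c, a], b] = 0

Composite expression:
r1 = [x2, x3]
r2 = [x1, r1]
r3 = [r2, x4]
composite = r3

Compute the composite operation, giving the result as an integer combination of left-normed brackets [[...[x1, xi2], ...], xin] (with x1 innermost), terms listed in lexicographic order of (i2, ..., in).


[[[x1, x2], x3], x4] - [[[x1, x3], x2], x4]

Antisymmetry and Jacobi reduce to x1-anchored left-normed brackets.
Composite bracket: [[x1, [x2, x3]], x4]
Applying ab - ba throughout gives 8 signed words (2^3 = 8).
The x1-initial words carry the normal form:
  x1x2x3x4 appears with sign +1, giving the term +[[[x1, x2], x3], x4]
  x1x3x2x4 appears with sign -1, giving the term -[[[x1, x3], x2], x4]


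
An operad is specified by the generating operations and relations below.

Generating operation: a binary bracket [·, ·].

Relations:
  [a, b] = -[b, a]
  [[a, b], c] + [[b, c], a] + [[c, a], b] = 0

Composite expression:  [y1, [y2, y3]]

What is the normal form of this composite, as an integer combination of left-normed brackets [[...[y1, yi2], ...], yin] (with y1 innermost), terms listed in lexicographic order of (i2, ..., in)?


[[y1, y2], y3] - [[y1, y3], y2]


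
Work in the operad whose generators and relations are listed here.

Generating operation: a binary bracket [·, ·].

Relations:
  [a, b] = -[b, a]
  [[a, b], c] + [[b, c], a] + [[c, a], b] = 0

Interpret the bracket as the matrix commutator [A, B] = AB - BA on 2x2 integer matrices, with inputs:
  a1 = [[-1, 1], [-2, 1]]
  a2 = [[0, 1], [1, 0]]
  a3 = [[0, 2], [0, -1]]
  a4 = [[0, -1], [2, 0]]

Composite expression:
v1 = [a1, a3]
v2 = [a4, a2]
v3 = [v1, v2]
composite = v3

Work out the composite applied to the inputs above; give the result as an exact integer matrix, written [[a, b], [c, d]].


[[0, -30], [12, 0]]

[a1, a3] = [[4, -5], [-2, -4]]
[a4, a2] = [[-3, 0], [0, 3]]
[[a1, a3], [a4, a2]] = [[0, -30], [12, 0]]


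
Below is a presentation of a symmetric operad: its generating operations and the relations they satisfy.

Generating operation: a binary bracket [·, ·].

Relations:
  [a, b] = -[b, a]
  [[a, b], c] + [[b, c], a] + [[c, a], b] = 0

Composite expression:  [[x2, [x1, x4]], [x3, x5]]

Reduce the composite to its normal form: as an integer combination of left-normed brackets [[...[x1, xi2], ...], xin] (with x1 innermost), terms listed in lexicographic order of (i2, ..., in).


Left-normed coefficients sit on the x1-initial expansion words.
Composite bracket: [[x2, [x1, x4]], [x3, x5]]
Each bracket splits as ab - ba, giving 16 signed words (2^4 = 16).
Words beginning with x1 determine it all:
  x1x4x2x3x5 appears with sign -1, giving the term -[[[[x1, x4], x2], x3], x5]
  x1x4x2x5x3 appears with sign +1, giving the term +[[[[x1, x4], x2], x5], x3]

-[[[[x1, x4], x2], x3], x5] + [[[[x1, x4], x2], x5], x3]


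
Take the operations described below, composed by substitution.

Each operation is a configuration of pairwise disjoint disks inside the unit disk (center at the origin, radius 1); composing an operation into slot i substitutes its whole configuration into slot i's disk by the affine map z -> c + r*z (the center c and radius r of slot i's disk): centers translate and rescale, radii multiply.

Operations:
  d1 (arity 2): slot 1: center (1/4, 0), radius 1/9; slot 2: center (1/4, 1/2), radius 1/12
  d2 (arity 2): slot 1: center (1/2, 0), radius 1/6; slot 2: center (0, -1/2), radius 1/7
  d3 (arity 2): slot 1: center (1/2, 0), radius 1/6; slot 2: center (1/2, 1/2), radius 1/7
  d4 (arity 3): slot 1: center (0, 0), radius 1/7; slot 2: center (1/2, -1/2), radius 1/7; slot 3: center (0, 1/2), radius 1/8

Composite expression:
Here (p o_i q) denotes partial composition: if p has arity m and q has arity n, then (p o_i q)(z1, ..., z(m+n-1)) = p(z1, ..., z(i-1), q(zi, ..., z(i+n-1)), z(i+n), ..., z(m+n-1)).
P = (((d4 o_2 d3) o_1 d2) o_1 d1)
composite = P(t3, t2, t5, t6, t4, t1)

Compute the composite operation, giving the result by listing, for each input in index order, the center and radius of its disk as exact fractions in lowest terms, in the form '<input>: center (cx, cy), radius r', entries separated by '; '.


Only the slot chain above each t matters under d4; compose those maps.
tracing t3 down its 3-map path: center (13/168, 0), radius 1/378
tracing t2 down its 3-map path: center (13/168, 1/84), radius 1/504
tracing t5 down its 2-map path: center (0, -1/14), radius 1/49
tracing t6 down its 2-map path: center (4/7, -1/2), radius 1/42
tracing t4 down its 2-map path: center (4/7, -3/7), radius 1/49
tracing t1 down its 1-map path: center (0, 1/2), radius 1/8

t1: center (0, 1/2), radius 1/8; t2: center (13/168, 1/84), radius 1/504; t3: center (13/168, 0), radius 1/378; t4: center (4/7, -3/7), radius 1/49; t5: center (0, -1/14), radius 1/49; t6: center (4/7, -1/2), radius 1/42


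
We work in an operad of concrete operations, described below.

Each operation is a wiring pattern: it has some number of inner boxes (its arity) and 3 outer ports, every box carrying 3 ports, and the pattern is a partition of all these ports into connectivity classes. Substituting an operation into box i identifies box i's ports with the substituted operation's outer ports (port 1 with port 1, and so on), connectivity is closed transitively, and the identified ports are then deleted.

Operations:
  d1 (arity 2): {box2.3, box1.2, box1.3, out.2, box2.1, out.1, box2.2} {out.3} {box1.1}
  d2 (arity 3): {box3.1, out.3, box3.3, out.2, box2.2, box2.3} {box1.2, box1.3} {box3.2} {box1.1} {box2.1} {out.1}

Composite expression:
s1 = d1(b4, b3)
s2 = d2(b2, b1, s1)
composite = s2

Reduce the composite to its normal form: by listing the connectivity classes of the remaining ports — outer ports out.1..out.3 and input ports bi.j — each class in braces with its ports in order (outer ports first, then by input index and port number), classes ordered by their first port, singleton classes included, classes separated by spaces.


{out.1} {out.2, out.3, b1.2, b1.3, b3.1, b3.2, b3.3, b4.2, b4.3} {b1.1} {b2.1} {b2.2, b2.3} {b4.1}


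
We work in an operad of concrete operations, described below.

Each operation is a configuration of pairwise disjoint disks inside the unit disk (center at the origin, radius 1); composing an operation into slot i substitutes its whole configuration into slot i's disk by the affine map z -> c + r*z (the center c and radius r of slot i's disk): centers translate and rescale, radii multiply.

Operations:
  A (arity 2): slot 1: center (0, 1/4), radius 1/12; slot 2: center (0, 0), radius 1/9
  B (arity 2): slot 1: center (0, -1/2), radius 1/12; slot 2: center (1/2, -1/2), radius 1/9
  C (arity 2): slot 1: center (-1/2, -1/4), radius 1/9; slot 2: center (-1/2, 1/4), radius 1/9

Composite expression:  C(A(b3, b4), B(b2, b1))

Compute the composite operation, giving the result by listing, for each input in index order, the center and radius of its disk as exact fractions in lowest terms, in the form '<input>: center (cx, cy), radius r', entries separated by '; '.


b1: center (-4/9, 7/36), radius 1/81; b2: center (-1/2, 7/36), radius 1/108; b3: center (-1/2, -2/9), radius 1/108; b4: center (-1/2, -1/4), radius 1/81

Each b-disk chains the slot maps above it in C; radii multiply.
for b3, the 2-step affine chain lands on center (-1/2, -2/9), radius 1/108
for b4, the 2-step affine chain lands on center (-1/2, -1/4), radius 1/81
for b2, the 2-step affine chain lands on center (-1/2, 7/36), radius 1/108
for b1, the 2-step affine chain lands on center (-4/9, 7/36), radius 1/81


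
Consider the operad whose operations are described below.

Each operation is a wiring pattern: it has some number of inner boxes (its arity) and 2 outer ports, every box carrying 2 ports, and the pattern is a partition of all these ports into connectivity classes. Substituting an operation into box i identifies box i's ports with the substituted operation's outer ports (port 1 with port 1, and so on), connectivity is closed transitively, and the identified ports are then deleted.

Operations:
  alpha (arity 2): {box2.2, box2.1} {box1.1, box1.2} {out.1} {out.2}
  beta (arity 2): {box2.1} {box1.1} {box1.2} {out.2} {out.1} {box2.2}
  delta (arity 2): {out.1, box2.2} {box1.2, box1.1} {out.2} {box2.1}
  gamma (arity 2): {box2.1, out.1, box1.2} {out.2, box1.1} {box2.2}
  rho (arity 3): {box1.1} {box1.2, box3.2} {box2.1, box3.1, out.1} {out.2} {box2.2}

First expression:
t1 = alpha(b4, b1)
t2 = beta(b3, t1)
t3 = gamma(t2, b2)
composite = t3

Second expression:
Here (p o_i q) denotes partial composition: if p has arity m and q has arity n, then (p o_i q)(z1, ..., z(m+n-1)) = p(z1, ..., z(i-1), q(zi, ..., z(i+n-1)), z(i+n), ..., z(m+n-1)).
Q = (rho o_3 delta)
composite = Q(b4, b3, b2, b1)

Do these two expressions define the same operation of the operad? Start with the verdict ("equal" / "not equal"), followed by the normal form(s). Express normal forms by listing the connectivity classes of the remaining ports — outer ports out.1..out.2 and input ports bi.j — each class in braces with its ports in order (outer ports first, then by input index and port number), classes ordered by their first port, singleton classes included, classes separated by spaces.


The first expression reduces to {out.1, b2.1} {out.2} {b1.1, b1.2} {b2.2} {b3.1} {b3.2} {b4.1, b4.2}
The second expression reduces to {out.1, b1.2, b3.1} {out.2} {b1.1} {b2.1, b2.2} {b3.2} {b4.1} {b4.2}
Distinct normal forms: not equal.

not equal — first {out.1, b2.1} {out.2} {b1.1, b1.2} {b2.2} {b3.1} {b3.2} {b4.1, b4.2}, second {out.1, b1.2, b3.1} {out.2} {b1.1} {b2.1, b2.2} {b3.2} {b4.1} {b4.2}


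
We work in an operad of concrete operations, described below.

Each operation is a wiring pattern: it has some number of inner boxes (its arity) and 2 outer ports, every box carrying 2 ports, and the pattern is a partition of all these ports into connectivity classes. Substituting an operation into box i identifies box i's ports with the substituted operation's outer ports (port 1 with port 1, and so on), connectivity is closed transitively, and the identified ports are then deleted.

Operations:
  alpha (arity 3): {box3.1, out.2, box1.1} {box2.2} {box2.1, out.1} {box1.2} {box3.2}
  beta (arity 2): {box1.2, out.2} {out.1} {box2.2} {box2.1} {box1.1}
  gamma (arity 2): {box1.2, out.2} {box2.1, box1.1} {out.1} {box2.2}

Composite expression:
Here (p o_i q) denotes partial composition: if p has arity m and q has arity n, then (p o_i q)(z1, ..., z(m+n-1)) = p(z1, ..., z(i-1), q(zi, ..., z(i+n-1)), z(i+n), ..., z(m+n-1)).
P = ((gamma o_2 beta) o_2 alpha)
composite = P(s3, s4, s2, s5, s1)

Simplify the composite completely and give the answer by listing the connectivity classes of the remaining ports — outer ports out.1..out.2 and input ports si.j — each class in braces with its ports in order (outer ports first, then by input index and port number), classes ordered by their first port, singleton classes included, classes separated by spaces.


After gluing at gamma, chains via deleted ports link the s-ports.
alpha over (s4, s2, s5) gives {out.1, s2.1} {out.2, s4.1, s5.1} {s2.2} {s4.2} {s5.2}, out.j being that stage's outer ports
beta over (s4, s2, s5, s1) gives {out.1} {out.2, s4.1, s5.1} {s1.1} {s1.2} {s2.1} {s2.2} {s4.2} {s5.2}, out.j being that stage's outer ports
gamma over (s3, s4, s2, s5, s1) gives {out.1} {out.2, s3.2} {s1.1} {s1.2} {s2.1} {s2.2} {s3.1} {s4.1, s5.1} {s4.2} {s5.2}, out.j being that stage's outer ports

{out.1} {out.2, s3.2} {s1.1} {s1.2} {s2.1} {s2.2} {s3.1} {s4.1, s5.1} {s4.2} {s5.2}


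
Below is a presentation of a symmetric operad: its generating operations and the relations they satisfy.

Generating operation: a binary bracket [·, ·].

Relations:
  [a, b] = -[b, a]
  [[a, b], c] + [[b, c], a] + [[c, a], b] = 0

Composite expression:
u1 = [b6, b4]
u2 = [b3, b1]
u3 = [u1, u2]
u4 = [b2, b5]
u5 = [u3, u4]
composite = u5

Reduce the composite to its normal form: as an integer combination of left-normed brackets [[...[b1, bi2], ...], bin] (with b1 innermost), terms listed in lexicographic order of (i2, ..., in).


-[[[[[b1, b3], b4], b6], b2], b5] + [[[[[b1, b3], b4], b6], b5], b2] + [[[[[b1, b3], b6], b4], b2], b5] - [[[[[b1, b3], b6], b4], b5], b2]

Antisymmetry and Jacobi reduce to b1-anchored left-normed brackets.
Composite bracket: [[[b6, b4], [b3, b1]], [b2, b5]]
Full expansion: 32 signed words from ab - ba (2^5 = 32).
Keep just the words that open with b1:
  b1b3b4b6b2b5 appears with sign -1, giving the term -[[[[[b1, b3], b4], b6], b2], b5]
  b1b3b4b6b5b2 appears with sign +1, giving the term +[[[[[b1, b3], b4], b6], b5], b2]
  b1b3b6b4b2b5 appears with sign +1, giving the term +[[[[[b1, b3], b6], b4], b2], b5]
  b1b3b6b4b5b2 appears with sign -1, giving the term -[[[[[b1, b3], b6], b4], b5], b2]


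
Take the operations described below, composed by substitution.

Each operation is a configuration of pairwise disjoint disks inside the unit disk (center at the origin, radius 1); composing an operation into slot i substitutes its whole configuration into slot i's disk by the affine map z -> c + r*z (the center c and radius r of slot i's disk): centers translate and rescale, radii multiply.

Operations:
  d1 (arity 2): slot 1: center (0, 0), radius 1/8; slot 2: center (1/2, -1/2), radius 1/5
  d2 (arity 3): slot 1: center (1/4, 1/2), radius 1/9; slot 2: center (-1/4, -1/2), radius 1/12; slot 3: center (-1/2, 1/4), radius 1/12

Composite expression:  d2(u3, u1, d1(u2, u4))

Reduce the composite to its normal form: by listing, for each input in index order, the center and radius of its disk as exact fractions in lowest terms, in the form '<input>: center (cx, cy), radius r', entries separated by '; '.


Follow each u-input down from d2: c' goes to c + r*c', radius to r*r'.
for u3, the 1-step affine chain lands on center (1/4, 1/2), radius 1/9
for u1, the 1-step affine chain lands on center (-1/4, -1/2), radius 1/12
for u2, the 2-step affine chain lands on center (-1/2, 1/4), radius 1/96
for u4, the 2-step affine chain lands on center (-11/24, 5/24), radius 1/60

u1: center (-1/4, -1/2), radius 1/12; u2: center (-1/2, 1/4), radius 1/96; u3: center (1/4, 1/2), radius 1/9; u4: center (-11/24, 5/24), radius 1/60


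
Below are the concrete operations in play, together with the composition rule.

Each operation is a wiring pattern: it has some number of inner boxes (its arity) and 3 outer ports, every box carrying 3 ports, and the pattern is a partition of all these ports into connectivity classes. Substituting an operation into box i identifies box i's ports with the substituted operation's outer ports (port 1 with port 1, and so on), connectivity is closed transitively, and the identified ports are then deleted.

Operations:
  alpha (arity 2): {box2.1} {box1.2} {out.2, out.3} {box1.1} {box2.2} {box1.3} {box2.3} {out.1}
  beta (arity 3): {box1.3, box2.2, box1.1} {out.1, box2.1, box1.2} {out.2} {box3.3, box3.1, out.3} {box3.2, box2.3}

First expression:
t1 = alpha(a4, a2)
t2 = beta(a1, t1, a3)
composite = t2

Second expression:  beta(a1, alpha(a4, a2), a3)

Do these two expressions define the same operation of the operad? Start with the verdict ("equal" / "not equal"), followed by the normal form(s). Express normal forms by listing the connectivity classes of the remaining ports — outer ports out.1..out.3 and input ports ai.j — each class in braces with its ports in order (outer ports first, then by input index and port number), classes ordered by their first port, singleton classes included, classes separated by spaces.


equal; both compose to {out.1, a1.2} {out.2} {out.3, a3.1, a3.3} {a1.1, a1.3, a3.2} {a2.1} {a2.2} {a2.3} {a4.1} {a4.2} {a4.3}

Normal form of the first expression: {out.1, a1.2} {out.2} {out.3, a3.1, a3.3} {a1.1, a1.3, a3.2} {a2.1} {a2.2} {a2.3} {a4.1} {a4.2} {a4.3}
Normal form of the second expression: {out.1, a1.2} {out.2} {out.3, a3.1, a3.3} {a1.1, a1.3, a3.2} {a2.1} {a2.2} {a2.3} {a4.1} {a4.2} {a4.3}
The normal forms match — equal.


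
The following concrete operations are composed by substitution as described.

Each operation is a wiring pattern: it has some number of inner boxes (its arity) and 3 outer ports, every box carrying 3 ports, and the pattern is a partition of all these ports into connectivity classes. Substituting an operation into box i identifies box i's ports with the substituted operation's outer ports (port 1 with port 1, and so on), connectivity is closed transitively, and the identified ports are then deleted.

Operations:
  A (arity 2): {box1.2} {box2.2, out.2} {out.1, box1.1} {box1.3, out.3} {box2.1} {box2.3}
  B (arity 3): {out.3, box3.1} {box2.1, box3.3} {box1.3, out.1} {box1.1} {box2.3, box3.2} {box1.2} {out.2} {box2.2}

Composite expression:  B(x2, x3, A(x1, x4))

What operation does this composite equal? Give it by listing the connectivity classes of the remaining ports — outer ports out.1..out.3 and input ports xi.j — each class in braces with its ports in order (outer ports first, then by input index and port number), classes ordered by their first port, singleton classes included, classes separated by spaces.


{out.1, x2.3} {out.2} {out.3, x1.1} {x1.2} {x1.3, x3.1} {x2.1} {x2.2} {x3.2} {x3.3, x4.2} {x4.1} {x4.3}

After gluing at B, chains via deleted ports link the x-ports.
composing A on (x1, x4), with out.j its own outer ports: {out.1, x1.1} {out.2, x4.2} {out.3, x1.3} {x1.2} {x4.1} {x4.3}
composing B on (x2, x3, x1, x4), with out.j its own outer ports: {out.1, x2.3} {out.2} {out.3, x1.1} {x1.2} {x1.3, x3.1} {x2.1} {x2.2} {x3.2} {x3.3, x4.2} {x4.1} {x4.3}


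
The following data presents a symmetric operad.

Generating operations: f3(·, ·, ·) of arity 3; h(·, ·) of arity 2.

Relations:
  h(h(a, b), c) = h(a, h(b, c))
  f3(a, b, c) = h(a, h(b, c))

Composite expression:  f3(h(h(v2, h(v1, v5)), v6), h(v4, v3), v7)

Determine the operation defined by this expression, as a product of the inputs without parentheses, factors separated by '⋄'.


v2 ⋄ v1 ⋄ v5 ⋄ v6 ⋄ v4 ⋄ v3 ⋄ v7

Key point: f3 is associative — brackets drop, the v-order remains.
h(v1, v5) linearizes to v1 ⋄ v5
h(v2, h(v1, v5)) linearizes to v2 ⋄ v1 ⋄ v5
h(h(v2, h(v1, v5)), v6) linearizes to v2 ⋄ v1 ⋄ v5 ⋄ v6
h(v4, v3) linearizes to v4 ⋄ v3
f3(h(h(v2, h(v1, v5)), v6), h(v4, v3), v7) linearizes to v2 ⋄ v1 ⋄ v5 ⋄ v6 ⋄ v4 ⋄ v3 ⋄ v7


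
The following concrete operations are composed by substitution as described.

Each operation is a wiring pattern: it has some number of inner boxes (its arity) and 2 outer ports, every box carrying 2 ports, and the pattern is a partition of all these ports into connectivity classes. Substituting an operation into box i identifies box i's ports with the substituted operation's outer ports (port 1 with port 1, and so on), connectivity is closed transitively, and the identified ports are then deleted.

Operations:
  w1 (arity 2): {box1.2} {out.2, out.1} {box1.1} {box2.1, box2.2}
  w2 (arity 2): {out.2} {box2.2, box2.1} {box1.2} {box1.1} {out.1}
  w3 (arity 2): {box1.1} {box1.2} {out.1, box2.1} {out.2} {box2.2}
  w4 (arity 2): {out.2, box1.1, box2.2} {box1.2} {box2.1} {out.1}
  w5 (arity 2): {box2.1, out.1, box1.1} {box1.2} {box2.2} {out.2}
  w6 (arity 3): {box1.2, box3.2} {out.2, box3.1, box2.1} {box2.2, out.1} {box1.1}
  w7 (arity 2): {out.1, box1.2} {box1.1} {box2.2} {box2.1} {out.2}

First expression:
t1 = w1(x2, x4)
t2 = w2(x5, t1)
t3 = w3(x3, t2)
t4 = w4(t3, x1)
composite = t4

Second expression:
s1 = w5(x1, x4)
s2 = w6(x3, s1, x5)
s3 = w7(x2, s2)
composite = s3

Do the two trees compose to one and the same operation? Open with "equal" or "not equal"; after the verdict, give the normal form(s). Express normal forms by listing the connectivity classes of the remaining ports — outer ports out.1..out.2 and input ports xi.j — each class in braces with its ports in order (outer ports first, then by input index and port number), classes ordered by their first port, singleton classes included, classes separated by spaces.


not equal; first: {out.1} {out.2, x1.2} {x1.1} {x2.1} {x2.2} {x3.1} {x3.2} {x4.1, x4.2} {x5.1} {x5.2}; second: {out.1, x2.2} {out.2} {x1.1, x4.1, x5.1} {x1.2} {x2.1} {x3.1} {x3.2, x5.2} {x4.2}

Normal form of the first expression: {out.1} {out.2, x1.2} {x1.1} {x2.1} {x2.2} {x3.1} {x3.2} {x4.1, x4.2} {x5.1} {x5.2}
Normal form of the second expression: {out.1, x2.2} {out.2} {x1.1, x4.1, x5.1} {x1.2} {x2.1} {x3.1} {x3.2, x5.2} {x4.2}
The forms do not match — not equal.


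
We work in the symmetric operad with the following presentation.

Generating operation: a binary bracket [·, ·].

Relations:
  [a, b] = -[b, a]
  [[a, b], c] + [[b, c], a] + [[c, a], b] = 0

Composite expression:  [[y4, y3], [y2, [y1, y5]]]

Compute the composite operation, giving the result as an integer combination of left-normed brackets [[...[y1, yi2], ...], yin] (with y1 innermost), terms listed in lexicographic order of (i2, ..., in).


Antisymmetry and Jacobi reduce to y1-anchored left-normed brackets.
Composite bracket: [[y4, y3], [y2, [y1, y5]]]
The bracket unfolds into 16 signed words via [a, b] = ab - ba (2^4 = 16).
Keep just the words that open with y1:
  the word y1y5y2y3y4 carries sign -1 and contributes -[[[[y1, y5], y2], y3], y4]
  the word y1y5y2y4y3 carries sign +1 and contributes +[[[[y1, y5], y2], y4], y3]

-[[[[y1, y5], y2], y3], y4] + [[[[y1, y5], y2], y4], y3]


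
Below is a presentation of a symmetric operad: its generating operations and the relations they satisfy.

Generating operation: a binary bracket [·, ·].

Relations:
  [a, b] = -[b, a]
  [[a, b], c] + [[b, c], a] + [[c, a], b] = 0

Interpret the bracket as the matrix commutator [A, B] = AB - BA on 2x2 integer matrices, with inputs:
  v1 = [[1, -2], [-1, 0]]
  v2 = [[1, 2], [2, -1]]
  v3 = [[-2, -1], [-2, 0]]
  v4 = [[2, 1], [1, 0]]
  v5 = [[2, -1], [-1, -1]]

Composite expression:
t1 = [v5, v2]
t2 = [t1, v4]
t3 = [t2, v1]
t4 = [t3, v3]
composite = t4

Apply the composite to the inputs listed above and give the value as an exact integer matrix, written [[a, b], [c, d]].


[[112, -64], [-96, -112]]

[v5, v2] = [[0, 8], [-8, 0]]
[[v5, v2], v4] = [[16, -16], [-16, -16]]
[[[v5, v2], v4], v1] = [[-16, -48], [16, 16]]
[[[[v5, v2], v4], v1], v3] = [[112, -64], [-96, -112]]


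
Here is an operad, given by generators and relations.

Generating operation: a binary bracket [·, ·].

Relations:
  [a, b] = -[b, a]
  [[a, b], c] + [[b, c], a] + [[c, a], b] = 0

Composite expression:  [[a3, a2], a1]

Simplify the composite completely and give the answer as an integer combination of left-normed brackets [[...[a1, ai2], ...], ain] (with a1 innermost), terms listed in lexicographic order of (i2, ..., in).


[[a1, a2], a3] - [[a1, a3], a2]

Skip Jacobi rewriting: expand, keep a1-initial words, read off terms.
Composite bracket: [[a3, a2], a1]
Full expansion: 4 signed words from ab - ba (2^2 = 4).
Collect the words opening with a1:
  word a1a2a3 has sign +1, contributing +[[a1, a2], a3]
  word a1a3a2 has sign -1, contributing -[[a1, a3], a2]


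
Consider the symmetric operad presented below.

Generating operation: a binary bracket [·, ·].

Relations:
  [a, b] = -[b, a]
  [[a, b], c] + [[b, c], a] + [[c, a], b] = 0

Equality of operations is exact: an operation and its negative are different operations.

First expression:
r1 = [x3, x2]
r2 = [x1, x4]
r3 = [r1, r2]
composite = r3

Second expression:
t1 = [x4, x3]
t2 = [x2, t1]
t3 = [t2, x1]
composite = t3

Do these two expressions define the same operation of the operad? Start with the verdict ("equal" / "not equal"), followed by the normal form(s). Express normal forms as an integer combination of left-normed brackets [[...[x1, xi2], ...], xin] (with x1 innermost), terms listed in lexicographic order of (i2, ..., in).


The first expression, normalized: [[[x1, x4], x2], x3] - [[[x1, x4], x3], x2]
The second expression, normalized: [[[x1, x2], x3], x4] - [[[x1, x2], x4], x3] - [[[x1, x3], x4], x2] + [[[x1, x4], x3], x2]
Distinct normal forms: not equal.

not equal; the first gives [[[x1, x4], x2], x3] - [[[x1, x4], x3], x2] and the second [[[x1, x2], x3], x4] - [[[x1, x2], x4], x3] - [[[x1, x3], x4], x2] + [[[x1, x4], x3], x2]


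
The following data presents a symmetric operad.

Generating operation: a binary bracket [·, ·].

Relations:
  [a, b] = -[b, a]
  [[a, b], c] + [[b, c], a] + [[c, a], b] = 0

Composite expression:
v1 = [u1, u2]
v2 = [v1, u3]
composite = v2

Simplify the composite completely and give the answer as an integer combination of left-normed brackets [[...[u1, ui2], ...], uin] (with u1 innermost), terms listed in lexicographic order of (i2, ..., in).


[[u1, u2], u3]

Antisymmetry and Jacobi reduce to u1-anchored left-normed brackets.
Composite bracket: [[u1, u2], u3]
Applying ab - ba throughout gives 4 signed words (2^2 = 4).
Only words starting with u1 matter:
  sign of u1u2u3 is +1, so it contributes +[[u1, u2], u3]


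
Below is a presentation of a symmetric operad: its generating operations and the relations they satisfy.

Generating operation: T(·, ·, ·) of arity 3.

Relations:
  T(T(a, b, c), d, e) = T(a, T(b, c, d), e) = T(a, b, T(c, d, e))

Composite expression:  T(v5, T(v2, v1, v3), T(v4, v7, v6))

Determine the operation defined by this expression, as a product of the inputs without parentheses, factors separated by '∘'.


All parenthesizations of T agree; list the v-inputs left to right.
T(v2, v1, v3) collapses to v2 ∘ v1 ∘ v3
T(v4, v7, v6) collapses to v4 ∘ v7 ∘ v6
T(v5, T(v2, v1, v3), T(v4, v7, v6)) collapses to v5 ∘ v2 ∘ v1 ∘ v3 ∘ v4 ∘ v7 ∘ v6

v5 ∘ v2 ∘ v1 ∘ v3 ∘ v4 ∘ v7 ∘ v6


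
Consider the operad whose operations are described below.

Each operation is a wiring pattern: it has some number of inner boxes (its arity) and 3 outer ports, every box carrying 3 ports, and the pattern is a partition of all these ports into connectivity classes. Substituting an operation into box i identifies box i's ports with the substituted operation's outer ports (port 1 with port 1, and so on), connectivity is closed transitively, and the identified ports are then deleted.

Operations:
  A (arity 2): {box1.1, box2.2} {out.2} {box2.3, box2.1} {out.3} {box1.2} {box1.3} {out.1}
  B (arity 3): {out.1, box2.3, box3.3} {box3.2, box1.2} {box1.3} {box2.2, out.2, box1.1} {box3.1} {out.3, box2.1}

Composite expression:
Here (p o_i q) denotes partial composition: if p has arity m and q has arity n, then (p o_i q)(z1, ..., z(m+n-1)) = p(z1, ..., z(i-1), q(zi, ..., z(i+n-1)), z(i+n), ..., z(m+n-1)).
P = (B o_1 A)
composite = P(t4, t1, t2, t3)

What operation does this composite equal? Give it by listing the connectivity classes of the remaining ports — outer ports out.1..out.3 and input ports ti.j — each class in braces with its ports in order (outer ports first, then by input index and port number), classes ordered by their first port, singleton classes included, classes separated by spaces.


{out.1, t2.3, t3.3} {out.2, t2.2} {out.3, t2.1} {t1.1, t1.3} {t1.2, t4.1} {t3.1} {t3.2} {t4.2} {t4.3}

Two ports join when wires chain via B-identified ports.
through A, on inputs (t4, t1): {out.1} {out.2} {out.3} {t1.1, t1.3} {t1.2, t4.1} {t4.2} {t4.3} (out.j = stage outer ports)
through B, on inputs (t4, t1, t2, t3): {out.1, t2.3, t3.3} {out.2, t2.2} {out.3, t2.1} {t1.1, t1.3} {t1.2, t4.1} {t3.1} {t3.2} {t4.2} {t4.3} (out.j = stage outer ports)


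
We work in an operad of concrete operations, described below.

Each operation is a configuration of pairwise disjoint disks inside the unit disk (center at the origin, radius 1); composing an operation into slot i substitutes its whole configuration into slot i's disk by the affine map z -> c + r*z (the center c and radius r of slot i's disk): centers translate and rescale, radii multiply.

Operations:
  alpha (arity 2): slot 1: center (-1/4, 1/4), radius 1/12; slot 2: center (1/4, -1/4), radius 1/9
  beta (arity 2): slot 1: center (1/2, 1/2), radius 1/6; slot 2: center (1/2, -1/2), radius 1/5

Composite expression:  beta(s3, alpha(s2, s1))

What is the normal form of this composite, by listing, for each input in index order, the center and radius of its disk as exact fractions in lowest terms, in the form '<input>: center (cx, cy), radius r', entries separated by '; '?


s1: center (11/20, -11/20), radius 1/45; s2: center (9/20, -9/20), radius 1/60; s3: center (1/2, 1/2), radius 1/6

Follow each s-input down from beta: c' goes to c + r*c', radius to r*r'.
input s3: composing its 1 substitution step yields center (1/2, 1/2), radius 1/6
input s2: composing its 2 substitution steps yields center (9/20, -9/20), radius 1/60
input s1: composing its 2 substitution steps yields center (11/20, -11/20), radius 1/45


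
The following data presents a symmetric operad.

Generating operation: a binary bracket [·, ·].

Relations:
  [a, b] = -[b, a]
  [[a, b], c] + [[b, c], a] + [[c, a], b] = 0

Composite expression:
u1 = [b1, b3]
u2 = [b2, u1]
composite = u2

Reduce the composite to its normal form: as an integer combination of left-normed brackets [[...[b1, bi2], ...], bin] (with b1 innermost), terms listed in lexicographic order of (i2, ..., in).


-[[b1, b3], b2]


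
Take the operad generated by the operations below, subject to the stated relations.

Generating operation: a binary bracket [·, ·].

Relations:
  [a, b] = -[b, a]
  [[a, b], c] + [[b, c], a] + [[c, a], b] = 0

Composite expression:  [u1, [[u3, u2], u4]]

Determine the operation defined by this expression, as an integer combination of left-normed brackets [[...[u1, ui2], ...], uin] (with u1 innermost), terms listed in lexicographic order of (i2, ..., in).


-[[[u1, u2], u3], u4] + [[[u1, u3], u2], u4] + [[[u1, u4], u2], u3] - [[[u1, u4], u3], u2]
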